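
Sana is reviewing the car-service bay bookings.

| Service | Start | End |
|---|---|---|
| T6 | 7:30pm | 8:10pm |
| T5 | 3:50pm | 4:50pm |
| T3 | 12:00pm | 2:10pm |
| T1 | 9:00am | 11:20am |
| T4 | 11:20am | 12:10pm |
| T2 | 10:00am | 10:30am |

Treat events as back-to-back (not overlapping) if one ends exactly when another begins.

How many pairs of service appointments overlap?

2

Sorted by start: T1, T2, T4, T3, T5, T6.
T2 starts before T1 ends → T1 and T2 overlap.
T4 starts exactly when T1 ends (back-to-back, no overlap) — done with T1.
T4 starts after T2 ends — done with T2.
T3 starts before T4 ends → T4 and T3 overlap.
T5 starts after T4 ends — done with T4.
T5 starts after T3 ends — done with T3.
T6 starts after T5 ends.
Overlapping pairs: T1 & T2, T3 & T4 — 2 in total.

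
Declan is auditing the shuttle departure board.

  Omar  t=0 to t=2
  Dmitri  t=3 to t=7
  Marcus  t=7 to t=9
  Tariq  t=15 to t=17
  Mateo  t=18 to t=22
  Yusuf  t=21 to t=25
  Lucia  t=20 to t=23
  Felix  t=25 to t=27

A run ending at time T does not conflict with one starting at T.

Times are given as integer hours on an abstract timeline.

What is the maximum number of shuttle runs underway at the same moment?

3

Sweep the timeline, counting +1 at each start and −1 at each end (ends before starts at a tie):
t=0 start Omar → 1
t=2 end Omar → 0
t=3 start Dmitri → 1
t=7 end Dmitri → 0
t=7 start Marcus → 1
t=9 end Marcus → 0
t=15 start Tariq → 1
t=17 end Tariq → 0
t=18 start Mateo → 1
t=20 start Lucia → 2
t=21 start Yusuf → 3
t=22 end Mateo → 2
t=23 end Lucia → 1
t=25 end Yusuf → 0
t=25 start Felix → 1
t=27 end Felix → 0
Peak is 3, at t=21 (Lucia, Mateo, Yusuf).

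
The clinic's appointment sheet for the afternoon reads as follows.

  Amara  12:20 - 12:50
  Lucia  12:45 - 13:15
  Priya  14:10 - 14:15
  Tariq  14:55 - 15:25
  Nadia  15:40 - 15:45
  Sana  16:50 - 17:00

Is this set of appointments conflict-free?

Check each pair: they overlap iff neither finishes before the other starts.
Sorted by start: Amara, Lucia, Priya, Tariq, Nadia, Sana.
Lucia starts before Amara ends → Amara and Lucia overlap.
That's a conflict, so the schedule is not conflict-free.

No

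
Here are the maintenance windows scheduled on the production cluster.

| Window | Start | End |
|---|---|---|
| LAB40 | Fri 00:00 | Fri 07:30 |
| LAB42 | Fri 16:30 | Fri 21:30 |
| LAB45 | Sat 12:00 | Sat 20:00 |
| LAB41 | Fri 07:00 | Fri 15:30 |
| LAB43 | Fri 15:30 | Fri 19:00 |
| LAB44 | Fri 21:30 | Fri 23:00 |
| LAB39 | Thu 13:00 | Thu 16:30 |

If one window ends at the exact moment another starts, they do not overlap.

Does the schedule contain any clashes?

Sorted by start: LAB39, LAB40, LAB41, LAB43, LAB42, LAB44, LAB45.
LAB40 starts after LAB39 ends, so nothing later overlaps LAB39 either.
LAB41 starts before LAB40 ends → LAB40 and LAB41 overlap.
That's a conflict, so the schedule is not conflict-free.

Yes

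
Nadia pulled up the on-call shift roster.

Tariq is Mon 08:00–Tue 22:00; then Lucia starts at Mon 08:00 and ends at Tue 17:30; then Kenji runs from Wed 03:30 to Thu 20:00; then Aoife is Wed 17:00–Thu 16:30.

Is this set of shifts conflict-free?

No

Two intervals overlap when each starts before the other ends.
Sorted by start: Tariq, Lucia, Kenji, Aoife.
Lucia starts before Tariq ends → Tariq and Lucia overlap.
That's a conflict, so the schedule is not conflict-free.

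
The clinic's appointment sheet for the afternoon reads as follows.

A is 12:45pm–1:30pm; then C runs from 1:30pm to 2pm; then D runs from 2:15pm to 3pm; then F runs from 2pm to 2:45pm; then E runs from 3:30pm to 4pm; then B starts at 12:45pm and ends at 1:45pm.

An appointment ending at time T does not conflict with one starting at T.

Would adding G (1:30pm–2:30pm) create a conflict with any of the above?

Yes — it overlaps B, C, D, F

A: ends 1:30pm at or before G starts 1:30pm → clear.
B: starts 12:45pm before G ends 2:30pm, and ends 1:45pm after G starts 1:30pm → overlap.
C: starts 1:30pm before G ends 2:30pm, and ends 2pm after G starts 1:30pm → overlap.
F: starts 2pm before G ends 2:30pm, and ends 2:45pm after G starts 1:30pm → overlap.
D: starts 2:15pm before G ends 2:30pm, and ends 3pm after G starts 1:30pm → overlap.
E: starts 3:30pm at or after G ends 2:30pm → clear.
G overlaps B, C, D, F.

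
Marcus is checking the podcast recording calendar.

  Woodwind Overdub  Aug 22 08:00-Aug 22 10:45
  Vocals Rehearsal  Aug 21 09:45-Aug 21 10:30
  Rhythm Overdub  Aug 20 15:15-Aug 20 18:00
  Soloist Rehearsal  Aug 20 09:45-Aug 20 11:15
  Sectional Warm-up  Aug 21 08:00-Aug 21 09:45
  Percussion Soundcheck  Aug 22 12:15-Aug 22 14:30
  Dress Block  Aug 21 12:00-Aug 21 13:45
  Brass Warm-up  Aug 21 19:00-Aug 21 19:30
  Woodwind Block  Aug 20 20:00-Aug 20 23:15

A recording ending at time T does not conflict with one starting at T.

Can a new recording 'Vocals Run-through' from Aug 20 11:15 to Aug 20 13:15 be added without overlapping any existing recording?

Yes — the slot is free

Soloist Rehearsal: ends Aug 20 11:15 at or before Vocals Run-through starts Aug 20 11:15 → clear.
Rhythm Overdub: starts Aug 20 15:15 at or after Vocals Run-through ends Aug 20 13:15 → clear.
Woodwind Block: starts Aug 20 20:00 at or after Vocals Run-through ends Aug 20 13:15 → clear.
Sectional Warm-up: starts Aug 21 08:00 at or after Vocals Run-through ends Aug 20 13:15 → clear.
Vocals Rehearsal: starts Aug 21 09:45 at or after Vocals Run-through ends Aug 20 13:15 → clear.
Dress Block: starts Aug 21 12:00 at or after Vocals Run-through ends Aug 20 13:15 → clear.
Brass Warm-up: starts Aug 21 19:00 at or after Vocals Run-through ends Aug 20 13:15 → clear.
Woodwind Overdub: starts Aug 22 08:00 at or after Vocals Run-through ends Aug 20 13:15 → clear.
Percussion Soundcheck: starts Aug 22 12:15 at or after Vocals Run-through ends Aug 20 13:15 → clear.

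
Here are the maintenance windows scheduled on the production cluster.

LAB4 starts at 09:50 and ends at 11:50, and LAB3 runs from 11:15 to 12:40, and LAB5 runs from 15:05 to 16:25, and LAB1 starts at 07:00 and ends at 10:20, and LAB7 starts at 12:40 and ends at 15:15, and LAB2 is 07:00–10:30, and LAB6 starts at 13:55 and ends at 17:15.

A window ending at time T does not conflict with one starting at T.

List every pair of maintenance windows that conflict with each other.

Check each pair: they overlap iff neither finishes before the other starts.
Sorted by start: LAB1, LAB2, LAB4, LAB3, LAB7, LAB6, LAB5.
LAB2 starts before LAB1 ends → LAB1 and LAB2 overlap.
LAB4 starts before LAB1 ends → LAB1 and LAB4 overlap.
LAB3 starts after LAB1 ends, so LAB1 has no further overlaps.
LAB4 starts before LAB2 ends → LAB2 and LAB4 overlap.
LAB3 starts after LAB2 ends, so LAB2 has no further overlaps.
LAB3 starts before LAB4 ends → LAB4 and LAB3 overlap.
LAB7 starts after LAB4 ends, so LAB4 has no further overlaps.
LAB7 starts exactly when LAB3 ends (back-to-back, no overlap), so LAB3 has no further overlaps.
LAB6 starts before LAB7 ends → LAB7 and LAB6 overlap.
LAB5 starts before LAB7 ends → LAB7 and LAB5 overlap.
LAB5 starts before LAB6 ends → LAB6 and LAB5 overlap.

LAB1 & LAB2, LAB1 & LAB4, LAB2 & LAB4, LAB3 & LAB4, LAB5 & LAB6, LAB5 & LAB7, LAB6 & LAB7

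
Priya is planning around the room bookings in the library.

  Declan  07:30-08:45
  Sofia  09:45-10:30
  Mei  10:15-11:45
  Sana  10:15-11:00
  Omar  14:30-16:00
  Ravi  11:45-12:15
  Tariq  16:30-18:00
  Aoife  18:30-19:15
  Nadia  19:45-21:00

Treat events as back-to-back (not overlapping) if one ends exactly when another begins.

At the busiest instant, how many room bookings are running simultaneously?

3

Sort all start/end points and keep a running count:
07:30 start Declan → 1
08:45 end Declan → 0
09:45 start Sofia → 1
10:15 start Mei → 2
10:15 start Sana → 3
10:30 end Sofia → 2
11:00 end Sana → 1
11:45 end Mei → 0
11:45 start Ravi → 1
12:15 end Ravi → 0
14:30 start Omar → 1
16:00 end Omar → 0
16:30 start Tariq → 1
18:00 end Tariq → 0
18:30 start Aoife → 1
19:15 end Aoife → 0
19:45 start Nadia → 1
21:00 end Nadia → 0
Peak is 3, at 10:15 (Mei, Sana, Sofia).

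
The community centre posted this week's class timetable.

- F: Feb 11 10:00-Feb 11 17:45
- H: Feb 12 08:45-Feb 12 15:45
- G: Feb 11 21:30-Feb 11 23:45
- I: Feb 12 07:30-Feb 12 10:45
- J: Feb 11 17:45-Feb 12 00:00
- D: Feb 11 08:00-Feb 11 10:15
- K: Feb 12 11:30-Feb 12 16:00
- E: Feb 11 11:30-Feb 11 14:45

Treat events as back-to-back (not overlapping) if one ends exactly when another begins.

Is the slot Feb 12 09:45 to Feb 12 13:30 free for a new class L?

No — it overlaps H, I, K

D: ends Feb 11 10:15 at or before L starts Feb 12 09:45 → clear.
F: ends Feb 11 17:45 at or before L starts Feb 12 09:45 → clear.
E: ends Feb 11 14:45 at or before L starts Feb 12 09:45 → clear.
J: ends Feb 12 00:00 at or before L starts Feb 12 09:45 → clear.
G: ends Feb 11 23:45 at or before L starts Feb 12 09:45 → clear.
I: starts Feb 12 07:30 before L ends Feb 12 13:30, and ends Feb 12 10:45 after L starts Feb 12 09:45 → overlap.
H: starts Feb 12 08:45 before L ends Feb 12 13:30, and ends Feb 12 15:45 after L starts Feb 12 09:45 → overlap.
K: starts Feb 12 11:30 before L ends Feb 12 13:30, and ends Feb 12 16:00 after L starts Feb 12 09:45 → overlap.
L overlaps H, I, K.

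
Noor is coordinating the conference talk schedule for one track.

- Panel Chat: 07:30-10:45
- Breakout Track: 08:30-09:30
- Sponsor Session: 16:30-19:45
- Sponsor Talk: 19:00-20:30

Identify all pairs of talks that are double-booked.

Breakout Track & Panel Chat, Sponsor Session & Sponsor Talk

Sorted by start: Panel Chat, Breakout Track, Sponsor Session, Sponsor Talk.
Breakout Track starts before Panel Chat ends → Panel Chat and Breakout Track overlap.
Sponsor Session starts after Panel Chat ends — done with Panel Chat.
Sponsor Session starts after Breakout Track ends — done with Breakout Track.
Sponsor Talk starts before Sponsor Session ends → Sponsor Session and Sponsor Talk overlap.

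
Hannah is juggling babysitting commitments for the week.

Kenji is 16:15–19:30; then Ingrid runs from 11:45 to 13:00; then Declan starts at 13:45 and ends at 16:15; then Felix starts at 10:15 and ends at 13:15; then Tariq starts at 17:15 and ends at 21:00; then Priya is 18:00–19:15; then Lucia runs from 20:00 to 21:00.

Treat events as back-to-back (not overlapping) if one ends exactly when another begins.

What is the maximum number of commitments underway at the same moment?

3

Walk through starts and ends in time order (an end at T is processed before a start at T):
10:15 start Felix → 1
11:45 start Ingrid → 2
13:00 end Ingrid → 1
13:15 end Felix → 0
13:45 start Declan → 1
16:15 end Declan → 0
16:15 start Kenji → 1
17:15 start Tariq → 2
18:00 start Priya → 3
19:15 end Priya → 2
19:30 end Kenji → 1
20:00 start Lucia → 2
21:00 end Lucia → 1
21:00 end Tariq → 0
Peak is 3, at 18:00 (Kenji, Priya, Tariq).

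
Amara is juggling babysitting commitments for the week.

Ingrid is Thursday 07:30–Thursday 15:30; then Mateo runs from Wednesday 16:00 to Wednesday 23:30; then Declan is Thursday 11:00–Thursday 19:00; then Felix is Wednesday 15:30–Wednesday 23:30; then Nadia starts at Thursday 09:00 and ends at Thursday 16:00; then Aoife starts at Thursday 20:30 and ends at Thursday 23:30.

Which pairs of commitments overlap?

Declan & Ingrid, Declan & Nadia, Felix & Mateo, Ingrid & Nadia

Sorted by start: Felix, Mateo, Ingrid, Nadia, Declan, Aoife.
Mateo starts before Felix ends → Felix and Mateo overlap.
Ingrid starts after Felix ends; Felix is clear from here.
Ingrid starts after Mateo ends; Mateo is clear from here.
Nadia starts before Ingrid ends → Ingrid and Nadia overlap.
Declan starts before Ingrid ends → Ingrid and Declan overlap.
Aoife starts after Ingrid ends.
Declan starts before Nadia ends → Nadia and Declan overlap.
Aoife starts after Nadia ends.
Aoife starts after Declan ends.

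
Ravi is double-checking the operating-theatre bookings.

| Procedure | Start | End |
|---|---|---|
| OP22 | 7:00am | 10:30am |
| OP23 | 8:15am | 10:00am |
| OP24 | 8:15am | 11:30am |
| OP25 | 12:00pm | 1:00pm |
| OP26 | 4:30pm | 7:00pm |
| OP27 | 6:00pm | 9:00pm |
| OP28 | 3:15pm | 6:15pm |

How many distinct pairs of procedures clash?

6

Two intervals overlap when each starts before the other ends.
Sorted by start: OP22, OP23, OP24, OP25, OP28, OP26, OP27.
OP23 starts before OP22 ends → OP22 and OP23 overlap.
OP24 starts before OP22 ends → OP22 and OP24 overlap.
OP25 starts after OP22 ends, so OP22 has no further overlaps.
OP24 starts before OP23 ends → OP23 and OP24 overlap.
OP25 starts after OP23 ends, so OP23 has no further overlaps.
OP25 starts after OP24 ends, so OP24 has no further overlaps.
OP28 starts after OP25 ends, so OP25 has no further overlaps.
OP26 starts before OP28 ends → OP28 and OP26 overlap.
OP27 starts before OP28 ends → OP28 and OP27 overlap.
OP27 starts before OP26 ends → OP26 and OP27 overlap.
Overlapping pairs: OP22 & OP23, OP22 & OP24, OP23 & OP24, OP26 & OP27, OP26 & OP28, OP27 & OP28 — 6 in total.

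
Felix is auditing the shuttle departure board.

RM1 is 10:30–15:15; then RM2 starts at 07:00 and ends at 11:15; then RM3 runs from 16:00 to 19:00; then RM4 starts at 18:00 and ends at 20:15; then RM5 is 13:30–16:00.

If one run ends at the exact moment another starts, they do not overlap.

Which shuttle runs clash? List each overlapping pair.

Sorted by start: RM2, RM1, RM5, RM3, RM4.
RM1 starts before RM2 ends → RM2 and RM1 overlap.
RM5 starts after RM2 ends — done with RM2.
RM5 starts before RM1 ends → RM1 and RM5 overlap.
RM3 starts after RM1 ends — done with RM1.
RM3 starts exactly when RM5 ends (back-to-back, no overlap) — done with RM5.
RM4 starts before RM3 ends → RM3 and RM4 overlap.

RM1 & RM2, RM1 & RM5, RM3 & RM4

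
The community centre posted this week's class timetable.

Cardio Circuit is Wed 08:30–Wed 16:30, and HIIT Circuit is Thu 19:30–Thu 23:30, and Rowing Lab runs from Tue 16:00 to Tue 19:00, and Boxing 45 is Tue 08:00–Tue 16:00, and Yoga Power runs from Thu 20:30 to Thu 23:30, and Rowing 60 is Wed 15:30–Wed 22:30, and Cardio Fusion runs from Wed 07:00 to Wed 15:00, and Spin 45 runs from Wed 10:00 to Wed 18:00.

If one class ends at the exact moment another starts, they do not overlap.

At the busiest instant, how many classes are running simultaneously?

3

Sort all start/end points and keep a running count:
Tue 08:00 start Boxing 45 → 1
Tue 16:00 end Boxing 45 → 0
Tue 16:00 start Rowing Lab → 1
Tue 19:00 end Rowing Lab → 0
Wed 07:00 start Cardio Fusion → 1
Wed 08:30 start Cardio Circuit → 2
Wed 10:00 start Spin 45 → 3
Wed 15:00 end Cardio Fusion → 2
Wed 15:30 start Rowing 60 → 3
Wed 16:30 end Cardio Circuit → 2
Wed 18:00 end Spin 45 → 1
Wed 22:30 end Rowing 60 → 0
Thu 19:30 start HIIT Circuit → 1
Thu 20:30 start Yoga Power → 2
Thu 23:30 end HIIT Circuit → 1
Thu 23:30 end Yoga Power → 0
Peak is 3, at Wed 10:00 (Cardio Circuit, Cardio Fusion, Spin 45).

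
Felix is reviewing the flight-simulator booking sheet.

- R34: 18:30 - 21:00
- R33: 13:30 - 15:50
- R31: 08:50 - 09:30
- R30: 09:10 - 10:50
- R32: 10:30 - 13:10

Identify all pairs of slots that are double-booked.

R30 & R31, R30 & R32

Sorted by start: R31, R30, R32, R33, R34.
R30 starts before R31 ends → R31 and R30 overlap.
R32 starts after R31 ends, so nothing later overlaps R31 either.
R32 starts before R30 ends → R30 and R32 overlap.
R33 starts after R30 ends, so nothing later overlaps R30 either.
R33 starts after R32 ends, so nothing later overlaps R32 either.
R34 starts after R33 ends.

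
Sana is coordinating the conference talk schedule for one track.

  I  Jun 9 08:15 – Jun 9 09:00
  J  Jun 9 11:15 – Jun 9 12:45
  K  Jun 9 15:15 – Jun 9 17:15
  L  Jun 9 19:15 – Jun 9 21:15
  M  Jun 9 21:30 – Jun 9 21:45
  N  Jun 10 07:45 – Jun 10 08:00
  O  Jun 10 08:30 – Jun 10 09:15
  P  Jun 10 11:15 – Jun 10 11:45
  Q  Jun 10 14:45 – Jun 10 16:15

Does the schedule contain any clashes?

No

Sorted by start: I, J, K, L, M, N, O, P, Q.
J starts after I ends — done with I.
K starts after J ends — done with J.
L starts after K ends — done with K.
M starts after L ends — done with L.
N starts after M ends — done with M.
O starts after N ends — done with N.
P starts after O ends — done with O.
Q starts after P ends.
Every pair is clear; the schedule has no overlaps.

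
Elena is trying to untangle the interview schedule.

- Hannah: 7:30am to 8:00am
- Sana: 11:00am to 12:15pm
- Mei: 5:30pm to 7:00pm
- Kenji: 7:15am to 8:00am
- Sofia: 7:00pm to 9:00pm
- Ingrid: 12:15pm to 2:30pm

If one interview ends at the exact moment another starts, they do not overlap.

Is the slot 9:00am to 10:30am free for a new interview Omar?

Yes — the slot is free

Kenji: ends 8:00am at or before Omar starts 9:00am → clear.
Hannah: ends 8:00am at or before Omar starts 9:00am → clear.
Sana: starts 11:00am at or after Omar ends 10:30am → clear.
Ingrid: starts 12:15pm at or after Omar ends 10:30am → clear.
Mei: starts 5:30pm at or after Omar ends 10:30am → clear.
Sofia: starts 7:00pm at or after Omar ends 10:30am → clear.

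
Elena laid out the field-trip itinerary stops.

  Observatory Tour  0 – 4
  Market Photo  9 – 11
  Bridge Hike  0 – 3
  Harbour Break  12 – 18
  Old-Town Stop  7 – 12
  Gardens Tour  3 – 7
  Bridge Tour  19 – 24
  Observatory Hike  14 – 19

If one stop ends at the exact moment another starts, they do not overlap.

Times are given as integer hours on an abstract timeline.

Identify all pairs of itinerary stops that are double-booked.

Check each pair: they overlap iff neither finishes before the other starts.
Sorted by start: Bridge Hike, Observatory Tour, Gardens Tour, Old-Town Stop, Market Photo, Harbour Break, Observatory Hike, Bridge Tour.
Observatory Tour starts before Bridge Hike ends → Bridge Hike and Observatory Tour overlap.
Gardens Tour starts exactly when Bridge Hike ends (back-to-back, no overlap); Bridge Hike is clear from here.
Gardens Tour starts before Observatory Tour ends → Observatory Tour and Gardens Tour overlap.
Old-Town Stop starts after Observatory Tour ends; Observatory Tour is clear from here.
Old-Town Stop starts exactly when Gardens Tour ends (back-to-back, no overlap); Gardens Tour is clear from here.
Market Photo starts before Old-Town Stop ends → Old-Town Stop and Market Photo overlap.
Harbour Break starts exactly when Old-Town Stop ends (back-to-back, no overlap); Old-Town Stop is clear from here.
Harbour Break starts after Market Photo ends; Market Photo is clear from here.
Observatory Hike starts before Harbour Break ends → Harbour Break and Observatory Hike overlap.
Bridge Tour starts after Harbour Break ends.
Bridge Tour starts exactly when Observatory Hike ends (back-to-back, no overlap).

Bridge Hike & Observatory Tour, Gardens Tour & Observatory Tour, Harbour Break & Observatory Hike, Market Photo & Old-Town Stop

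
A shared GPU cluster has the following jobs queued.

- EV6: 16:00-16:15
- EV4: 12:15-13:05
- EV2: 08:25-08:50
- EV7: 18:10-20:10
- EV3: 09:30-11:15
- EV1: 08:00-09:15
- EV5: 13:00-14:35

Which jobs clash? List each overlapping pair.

Check each pair: they overlap iff neither finishes before the other starts.
Sorted by start: EV1, EV2, EV3, EV4, EV5, EV6, EV7.
EV2 starts before EV1 ends → EV1 and EV2 overlap.
EV3 starts after EV1 ends — done with EV1.
EV3 starts after EV2 ends — done with EV2.
EV4 starts after EV3 ends — done with EV3.
EV5 starts before EV4 ends → EV4 and EV5 overlap.
EV6 starts after EV4 ends — done with EV4.
EV6 starts after EV5 ends — done with EV5.
EV7 starts after EV6 ends.

EV1 & EV2, EV4 & EV5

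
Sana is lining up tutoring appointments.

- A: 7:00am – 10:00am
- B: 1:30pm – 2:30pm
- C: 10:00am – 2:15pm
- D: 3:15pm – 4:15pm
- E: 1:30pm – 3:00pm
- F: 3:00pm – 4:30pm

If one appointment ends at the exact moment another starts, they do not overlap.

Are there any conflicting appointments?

Yes

Sorted by start: A, C, B, E, F, D.
C starts exactly when A ends (back-to-back, no overlap) — done with A.
B starts before C ends → C and B overlap.
That's a conflict, so the schedule is not conflict-free.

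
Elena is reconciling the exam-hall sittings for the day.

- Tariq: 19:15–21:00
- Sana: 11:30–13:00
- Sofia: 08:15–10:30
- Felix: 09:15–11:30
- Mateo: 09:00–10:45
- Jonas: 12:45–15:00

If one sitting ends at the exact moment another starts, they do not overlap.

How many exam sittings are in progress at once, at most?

Sweep the timeline, counting +1 at each start and −1 at each end (ends before starts at a tie):
08:15 start Sofia → 1
09:00 start Mateo → 2
09:15 start Felix → 3
10:30 end Sofia → 2
10:45 end Mateo → 1
11:30 end Felix → 0
11:30 start Sana → 1
12:45 start Jonas → 2
13:00 end Sana → 1
15:00 end Jonas → 0
19:15 start Tariq → 1
21:00 end Tariq → 0
Peak is 3, at 09:15 (Felix, Mateo, Sofia).

3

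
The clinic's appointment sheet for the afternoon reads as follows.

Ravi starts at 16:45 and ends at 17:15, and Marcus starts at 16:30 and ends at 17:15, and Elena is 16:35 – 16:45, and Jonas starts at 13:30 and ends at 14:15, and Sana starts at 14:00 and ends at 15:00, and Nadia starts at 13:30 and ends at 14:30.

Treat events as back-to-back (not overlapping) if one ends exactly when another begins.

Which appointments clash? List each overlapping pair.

Elena & Marcus, Jonas & Nadia, Jonas & Sana, Marcus & Ravi, Nadia & Sana

Sorted by start: Jonas, Nadia, Sana, Marcus, Elena, Ravi.
Nadia starts before Jonas ends → Jonas and Nadia overlap.
Sana starts before Jonas ends → Jonas and Sana overlap.
Marcus starts after Jonas ends, so Jonas has no further overlaps.
Sana starts before Nadia ends → Nadia and Sana overlap.
Marcus starts after Nadia ends, so Nadia has no further overlaps.
Marcus starts after Sana ends, so Sana has no further overlaps.
Elena starts before Marcus ends → Marcus and Elena overlap.
Ravi starts before Marcus ends → Marcus and Ravi overlap.
Ravi starts exactly when Elena ends (back-to-back, no overlap).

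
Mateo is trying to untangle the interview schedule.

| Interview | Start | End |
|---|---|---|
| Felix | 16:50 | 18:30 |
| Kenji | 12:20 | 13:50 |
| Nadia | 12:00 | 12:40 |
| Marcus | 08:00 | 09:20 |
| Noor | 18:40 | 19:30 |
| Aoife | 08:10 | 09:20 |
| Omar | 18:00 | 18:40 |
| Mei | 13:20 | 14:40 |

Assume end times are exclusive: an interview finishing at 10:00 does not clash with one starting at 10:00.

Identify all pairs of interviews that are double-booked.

Aoife & Marcus, Felix & Omar, Kenji & Mei, Kenji & Nadia

Two intervals overlap when each starts before the other ends.
Sorted by start: Marcus, Aoife, Nadia, Kenji, Mei, Felix, Omar, Noor.
Aoife starts before Marcus ends → Marcus and Aoife overlap.
Nadia starts after Marcus ends, so nothing later overlaps Marcus either.
Nadia starts after Aoife ends, so nothing later overlaps Aoife either.
Kenji starts before Nadia ends → Nadia and Kenji overlap.
Mei starts after Nadia ends, so nothing later overlaps Nadia either.
Mei starts before Kenji ends → Kenji and Mei overlap.
Felix starts after Kenji ends, so nothing later overlaps Kenji either.
Felix starts after Mei ends, so nothing later overlaps Mei either.
Omar starts before Felix ends → Felix and Omar overlap.
Noor starts after Felix ends.
Noor starts exactly when Omar ends (back-to-back, no overlap).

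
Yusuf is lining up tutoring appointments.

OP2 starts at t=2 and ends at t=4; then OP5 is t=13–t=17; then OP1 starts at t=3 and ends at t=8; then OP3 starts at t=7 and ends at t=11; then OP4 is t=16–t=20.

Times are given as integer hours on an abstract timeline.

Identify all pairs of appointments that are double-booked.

OP1 & OP2, OP1 & OP3, OP4 & OP5

Sorted by start: OP2, OP1, OP3, OP5, OP4.
OP1 starts before OP2 ends → OP2 and OP1 overlap.
OP3 starts after OP2 ends, so nothing later overlaps OP2 either.
OP3 starts before OP1 ends → OP1 and OP3 overlap.
OP5 starts after OP1 ends, so nothing later overlaps OP1 either.
OP5 starts after OP3 ends, so nothing later overlaps OP3 either.
OP4 starts before OP5 ends → OP5 and OP4 overlap.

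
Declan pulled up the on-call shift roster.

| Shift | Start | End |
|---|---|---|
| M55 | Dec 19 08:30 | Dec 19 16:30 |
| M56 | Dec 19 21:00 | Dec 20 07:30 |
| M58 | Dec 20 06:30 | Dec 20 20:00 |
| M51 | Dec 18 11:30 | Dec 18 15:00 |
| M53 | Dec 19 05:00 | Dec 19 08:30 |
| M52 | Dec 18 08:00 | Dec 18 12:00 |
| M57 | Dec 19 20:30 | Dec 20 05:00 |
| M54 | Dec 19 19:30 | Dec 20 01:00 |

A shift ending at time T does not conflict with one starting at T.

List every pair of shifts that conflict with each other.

Sorted by start: M52, M51, M53, M55, M54, M57, M56, M58.
M51 starts before M52 ends → M52 and M51 overlap.
M53 starts after M52 ends; M52 is clear from here.
M53 starts after M51 ends; M51 is clear from here.
M55 starts exactly when M53 ends (back-to-back, no overlap); M53 is clear from here.
M54 starts after M55 ends; M55 is clear from here.
M57 starts before M54 ends → M54 and M57 overlap.
M56 starts before M54 ends → M54 and M56 overlap.
M58 starts after M54 ends.
M56 starts before M57 ends → M57 and M56 overlap.
M58 starts after M57 ends.
M58 starts before M56 ends → M56 and M58 overlap.

M51 & M52, M54 & M56, M54 & M57, M56 & M57, M56 & M58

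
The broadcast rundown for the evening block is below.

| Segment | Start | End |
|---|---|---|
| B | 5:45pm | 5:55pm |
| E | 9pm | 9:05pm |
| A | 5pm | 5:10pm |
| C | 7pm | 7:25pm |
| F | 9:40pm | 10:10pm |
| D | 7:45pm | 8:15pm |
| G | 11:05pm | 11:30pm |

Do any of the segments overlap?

No

Check each pair: they overlap iff neither finishes before the other starts.
Sorted by start: A, B, C, D, E, F, G.
B starts after A ends — done with A.
C starts after B ends — done with B.
D starts after C ends — done with C.
E starts after D ends — done with D.
F starts after E ends — done with E.
G starts after F ends.
Every pair is clear; the schedule has no overlaps.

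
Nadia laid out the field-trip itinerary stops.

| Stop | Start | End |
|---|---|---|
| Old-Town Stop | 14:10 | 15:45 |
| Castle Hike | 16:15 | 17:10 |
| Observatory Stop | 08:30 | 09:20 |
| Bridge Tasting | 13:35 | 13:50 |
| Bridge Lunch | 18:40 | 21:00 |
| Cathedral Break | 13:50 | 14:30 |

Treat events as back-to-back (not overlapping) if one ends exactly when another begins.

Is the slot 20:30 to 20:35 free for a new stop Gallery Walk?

Observatory Stop: ends 09:20 at or before Gallery Walk starts 20:30 → clear.
Bridge Tasting: ends 13:50 at or before Gallery Walk starts 20:30 → clear.
Cathedral Break: ends 14:30 at or before Gallery Walk starts 20:30 → clear.
Old-Town Stop: ends 15:45 at or before Gallery Walk starts 20:30 → clear.
Castle Hike: ends 17:10 at or before Gallery Walk starts 20:30 → clear.
Bridge Lunch: starts 18:40 before Gallery Walk ends 20:35, and ends 21:00 after Gallery Walk starts 20:30 → overlap.
Gallery Walk overlaps Bridge Lunch.

No — it overlaps Bridge Lunch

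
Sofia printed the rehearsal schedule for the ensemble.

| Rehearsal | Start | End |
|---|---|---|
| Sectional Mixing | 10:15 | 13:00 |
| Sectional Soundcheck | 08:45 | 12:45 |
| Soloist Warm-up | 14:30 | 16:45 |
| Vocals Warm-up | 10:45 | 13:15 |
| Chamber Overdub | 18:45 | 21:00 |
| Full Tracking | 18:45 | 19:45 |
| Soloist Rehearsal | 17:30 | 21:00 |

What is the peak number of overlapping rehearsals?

3

Sort all start/end points and keep a running count:
08:45 start Sectional Soundcheck → 1
10:15 start Sectional Mixing → 2
10:45 start Vocals Warm-up → 3
12:45 end Sectional Soundcheck → 2
13:00 end Sectional Mixing → 1
13:15 end Vocals Warm-up → 0
14:30 start Soloist Warm-up → 1
16:45 end Soloist Warm-up → 0
17:30 start Soloist Rehearsal → 1
18:45 start Chamber Overdub → 2
18:45 start Full Tracking → 3
19:45 end Full Tracking → 2
21:00 end Chamber Overdub → 1
21:00 end Soloist Rehearsal → 0
Peak is 3, at 10:45 (Sectional Mixing, Sectional Soundcheck, Vocals Warm-up).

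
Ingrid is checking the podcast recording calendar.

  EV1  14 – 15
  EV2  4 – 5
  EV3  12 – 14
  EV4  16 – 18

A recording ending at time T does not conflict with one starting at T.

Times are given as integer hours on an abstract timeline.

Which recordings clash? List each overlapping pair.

no conflicts

Sorted by start: EV2, EV3, EV1, EV4.
EV3 starts after EV2 ends, so nothing later overlaps EV2 either.
EV1 starts exactly when EV3 ends (back-to-back, no overlap), so nothing later overlaps EV3 either.
EV4 starts after EV1 ends.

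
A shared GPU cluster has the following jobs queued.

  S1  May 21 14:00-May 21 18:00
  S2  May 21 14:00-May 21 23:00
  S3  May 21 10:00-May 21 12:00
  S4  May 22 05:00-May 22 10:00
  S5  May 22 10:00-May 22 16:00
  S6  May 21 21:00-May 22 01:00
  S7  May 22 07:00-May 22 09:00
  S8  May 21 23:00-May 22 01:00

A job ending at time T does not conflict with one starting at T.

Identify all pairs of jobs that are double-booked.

Sorted by start: S3, S1, S2, S6, S8, S4, S7, S5.
S1 starts after S3 ends; S3 is clear from here.
S2 starts before S1 ends → S1 and S2 overlap.
S6 starts after S1 ends; S1 is clear from here.
S6 starts before S2 ends → S2 and S6 overlap.
S8 starts exactly when S2 ends (back-to-back, no overlap); S2 is clear from here.
S8 starts before S6 ends → S6 and S8 overlap.
S4 starts after S6 ends; S6 is clear from here.
S4 starts after S8 ends; S8 is clear from here.
S7 starts before S4 ends → S4 and S7 overlap.
S5 starts exactly when S4 ends (back-to-back, no overlap).
S5 starts after S7 ends.

S1 & S2, S2 & S6, S4 & S7, S6 & S8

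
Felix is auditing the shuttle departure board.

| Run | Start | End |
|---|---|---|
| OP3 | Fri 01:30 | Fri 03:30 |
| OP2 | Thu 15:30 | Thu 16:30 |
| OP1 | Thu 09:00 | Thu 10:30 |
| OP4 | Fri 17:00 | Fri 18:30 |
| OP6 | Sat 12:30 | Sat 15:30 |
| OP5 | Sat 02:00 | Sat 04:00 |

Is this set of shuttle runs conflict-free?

Check each pair: they overlap iff neither finishes before the other starts.
Sorted by start: OP1, OP2, OP3, OP4, OP5, OP6.
OP2 starts after OP1 ends — done with OP1.
OP3 starts after OP2 ends — done with OP2.
OP4 starts after OP3 ends — done with OP3.
OP5 starts after OP4 ends — done with OP4.
OP6 starts after OP5 ends.
Every pair is clear; the schedule has no overlaps.

Yes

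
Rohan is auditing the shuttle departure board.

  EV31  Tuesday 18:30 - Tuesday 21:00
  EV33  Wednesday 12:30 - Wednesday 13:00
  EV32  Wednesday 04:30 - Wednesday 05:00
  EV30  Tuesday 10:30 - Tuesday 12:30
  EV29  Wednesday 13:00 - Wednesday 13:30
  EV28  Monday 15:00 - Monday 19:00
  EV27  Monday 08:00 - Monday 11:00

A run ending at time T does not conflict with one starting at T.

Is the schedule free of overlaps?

Sorted by start: EV27, EV28, EV30, EV31, EV32, EV33, EV29.
EV28 starts after EV27 ends, so EV27 has no further overlaps.
EV30 starts after EV28 ends, so EV28 has no further overlaps.
EV31 starts after EV30 ends, so EV30 has no further overlaps.
EV32 starts after EV31 ends, so EV31 has no further overlaps.
EV33 starts after EV32 ends, so EV32 has no further overlaps.
EV29 starts exactly when EV33 ends (back-to-back, no overlap).
Every pair is clear; the schedule has no overlaps.

Yes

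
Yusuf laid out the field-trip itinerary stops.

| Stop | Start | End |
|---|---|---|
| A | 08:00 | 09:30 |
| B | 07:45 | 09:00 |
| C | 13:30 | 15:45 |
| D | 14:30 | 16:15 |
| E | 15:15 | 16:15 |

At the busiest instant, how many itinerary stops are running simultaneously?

Sort all start/end points and keep a running count:
07:45 start B → 1
08:00 start A → 2
09:00 end B → 1
09:30 end A → 0
13:30 start C → 1
14:30 start D → 2
15:15 start E → 3
15:45 end C → 2
16:15 end D → 1
16:15 end E → 0
Peak is 3, at 15:15 (C, D, E).

3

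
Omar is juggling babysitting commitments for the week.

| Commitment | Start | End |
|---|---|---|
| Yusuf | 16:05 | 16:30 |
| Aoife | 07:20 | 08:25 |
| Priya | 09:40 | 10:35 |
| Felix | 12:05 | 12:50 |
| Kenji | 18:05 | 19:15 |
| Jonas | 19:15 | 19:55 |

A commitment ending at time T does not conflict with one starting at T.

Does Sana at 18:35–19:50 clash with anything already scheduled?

Aoife: ends 08:25 at or before Sana starts 18:35 → clear.
Priya: ends 10:35 at or before Sana starts 18:35 → clear.
Felix: ends 12:50 at or before Sana starts 18:35 → clear.
Yusuf: ends 16:30 at or before Sana starts 18:35 → clear.
Kenji: starts 18:05 before Sana ends 19:50, and ends 19:15 after Sana starts 18:35 → overlap.
Jonas: starts 19:15 before Sana ends 19:50, and ends 19:55 after Sana starts 18:35 → overlap.
Sana overlaps Jonas, Kenji.

Yes — it overlaps Jonas, Kenji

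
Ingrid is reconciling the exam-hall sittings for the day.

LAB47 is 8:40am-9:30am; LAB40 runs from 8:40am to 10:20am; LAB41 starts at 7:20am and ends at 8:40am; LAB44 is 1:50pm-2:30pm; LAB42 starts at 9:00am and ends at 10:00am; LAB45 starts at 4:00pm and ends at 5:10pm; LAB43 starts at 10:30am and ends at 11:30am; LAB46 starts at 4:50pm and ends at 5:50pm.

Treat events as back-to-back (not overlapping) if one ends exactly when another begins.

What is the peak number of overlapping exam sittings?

3

Sweep the timeline, counting +1 at each start and −1 at each end (ends before starts at a tie):
7:20am start LAB41 → 1
8:40am end LAB41 → 0
8:40am start LAB40 → 1
8:40am start LAB47 → 2
9:00am start LAB42 → 3
9:30am end LAB47 → 2
10:00am end LAB42 → 1
10:20am end LAB40 → 0
10:30am start LAB43 → 1
11:30am end LAB43 → 0
1:50pm start LAB44 → 1
2:30pm end LAB44 → 0
4:00pm start LAB45 → 1
4:50pm start LAB46 → 2
5:10pm end LAB45 → 1
5:50pm end LAB46 → 0
Peak is 3, at 9:00am (LAB40, LAB42, LAB47).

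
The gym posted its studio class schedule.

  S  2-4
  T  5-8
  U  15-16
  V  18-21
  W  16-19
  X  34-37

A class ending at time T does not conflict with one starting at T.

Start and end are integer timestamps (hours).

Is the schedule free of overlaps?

No

Sorted by start: S, T, U, W, V, X.
T starts after S ends — done with S.
U starts after T ends — done with T.
W starts exactly when U ends (back-to-back, no overlap) — done with U.
V starts before W ends → W and V overlap.
That's a conflict, so the schedule is not conflict-free.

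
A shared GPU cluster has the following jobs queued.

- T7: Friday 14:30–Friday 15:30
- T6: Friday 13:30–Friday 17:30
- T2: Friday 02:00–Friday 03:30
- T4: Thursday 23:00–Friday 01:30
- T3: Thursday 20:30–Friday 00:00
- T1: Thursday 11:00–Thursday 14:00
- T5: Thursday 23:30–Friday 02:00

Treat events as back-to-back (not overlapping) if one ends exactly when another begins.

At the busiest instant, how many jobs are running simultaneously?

3

Sweep the timeline, counting +1 at each start and −1 at each end (ends before starts at a tie):
Thursday 11:00 start T1 → 1
Thursday 14:00 end T1 → 0
Thursday 20:30 start T3 → 1
Thursday 23:00 start T4 → 2
Thursday 23:30 start T5 → 3
Friday 00:00 end T3 → 2
Friday 01:30 end T4 → 1
Friday 02:00 end T5 → 0
Friday 02:00 start T2 → 1
Friday 03:30 end T2 → 0
Friday 13:30 start T6 → 1
Friday 14:30 start T7 → 2
Friday 15:30 end T7 → 1
Friday 17:30 end T6 → 0
Peak is 3, at Thursday 23:30 (T3, T4, T5).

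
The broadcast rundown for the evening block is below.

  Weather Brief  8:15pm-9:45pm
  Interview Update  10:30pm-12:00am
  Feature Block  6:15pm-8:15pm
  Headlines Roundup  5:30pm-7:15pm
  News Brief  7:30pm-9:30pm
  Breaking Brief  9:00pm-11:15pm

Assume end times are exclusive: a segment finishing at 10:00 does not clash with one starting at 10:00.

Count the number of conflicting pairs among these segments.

Two intervals overlap when each starts before the other ends.
Sorted by start: Headlines Roundup, Feature Block, News Brief, Weather Brief, Breaking Brief, Interview Update.
Feature Block starts before Headlines Roundup ends → Headlines Roundup and Feature Block overlap.
News Brief starts after Headlines Roundup ends; Headlines Roundup is clear from here.
News Brief starts before Feature Block ends → Feature Block and News Brief overlap.
Weather Brief starts exactly when Feature Block ends (back-to-back, no overlap); Feature Block is clear from here.
Weather Brief starts before News Brief ends → News Brief and Weather Brief overlap.
Breaking Brief starts before News Brief ends → News Brief and Breaking Brief overlap.
Interview Update starts after News Brief ends.
Breaking Brief starts before Weather Brief ends → Weather Brief and Breaking Brief overlap.
Interview Update starts after Weather Brief ends.
Interview Update starts before Breaking Brief ends → Breaking Brief and Interview Update overlap.
Overlapping pairs: Breaking Brief & Interview Update, Breaking Brief & News Brief, Breaking Brief & Weather Brief, Feature Block & Headlines Roundup, Feature Block & News Brief, News Brief & Weather Brief — 6 in total.

6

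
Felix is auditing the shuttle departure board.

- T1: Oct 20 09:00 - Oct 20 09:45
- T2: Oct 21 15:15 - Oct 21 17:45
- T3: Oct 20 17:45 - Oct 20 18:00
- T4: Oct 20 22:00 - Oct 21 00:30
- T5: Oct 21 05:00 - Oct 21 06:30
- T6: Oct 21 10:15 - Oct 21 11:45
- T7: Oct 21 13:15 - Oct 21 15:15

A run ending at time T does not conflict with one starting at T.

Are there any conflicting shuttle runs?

Two intervals overlap when each starts before the other ends.
Sorted by start: T1, T3, T4, T5, T6, T7, T2.
T3 starts after T1 ends — done with T1.
T4 starts after T3 ends — done with T3.
T5 starts after T4 ends — done with T4.
T6 starts after T5 ends — done with T5.
T7 starts after T6 ends — done with T6.
T2 starts exactly when T7 ends (back-to-back, no overlap).
Every pair is clear; the schedule has no overlaps.

No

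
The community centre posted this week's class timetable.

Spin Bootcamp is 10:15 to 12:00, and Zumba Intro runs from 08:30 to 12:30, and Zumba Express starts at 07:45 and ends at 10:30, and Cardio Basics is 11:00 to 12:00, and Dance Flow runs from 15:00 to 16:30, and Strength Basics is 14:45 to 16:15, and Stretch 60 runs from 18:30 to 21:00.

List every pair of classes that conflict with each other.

Cardio Basics & Spin Bootcamp, Cardio Basics & Zumba Intro, Dance Flow & Strength Basics, Spin Bootcamp & Zumba Express, Spin Bootcamp & Zumba Intro, Zumba Express & Zumba Intro

Sorted by start: Zumba Express, Zumba Intro, Spin Bootcamp, Cardio Basics, Strength Basics, Dance Flow, Stretch 60.
Zumba Intro starts before Zumba Express ends → Zumba Express and Zumba Intro overlap.
Spin Bootcamp starts before Zumba Express ends → Zumba Express and Spin Bootcamp overlap.
Cardio Basics starts after Zumba Express ends — done with Zumba Express.
Spin Bootcamp starts before Zumba Intro ends → Zumba Intro and Spin Bootcamp overlap.
Cardio Basics starts before Zumba Intro ends → Zumba Intro and Cardio Basics overlap.
Strength Basics starts after Zumba Intro ends — done with Zumba Intro.
Cardio Basics starts before Spin Bootcamp ends → Spin Bootcamp and Cardio Basics overlap.
Strength Basics starts after Spin Bootcamp ends — done with Spin Bootcamp.
Strength Basics starts after Cardio Basics ends — done with Cardio Basics.
Dance Flow starts before Strength Basics ends → Strength Basics and Dance Flow overlap.
Stretch 60 starts after Strength Basics ends.
Stretch 60 starts after Dance Flow ends.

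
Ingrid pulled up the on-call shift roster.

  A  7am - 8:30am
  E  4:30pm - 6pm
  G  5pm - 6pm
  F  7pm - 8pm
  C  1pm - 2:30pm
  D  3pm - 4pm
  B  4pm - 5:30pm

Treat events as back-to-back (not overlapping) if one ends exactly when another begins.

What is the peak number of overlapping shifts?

Sort all start/end points and keep a running count:
7am start A → 1
8:30am end A → 0
1pm start C → 1
2:30pm end C → 0
3pm start D → 1
4pm end D → 0
4pm start B → 1
4:30pm start E → 2
5pm start G → 3
5:30pm end B → 2
6pm end E → 1
6pm end G → 0
7pm start F → 1
8pm end F → 0
Peak is 3, at 5pm (B, E, G).

3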